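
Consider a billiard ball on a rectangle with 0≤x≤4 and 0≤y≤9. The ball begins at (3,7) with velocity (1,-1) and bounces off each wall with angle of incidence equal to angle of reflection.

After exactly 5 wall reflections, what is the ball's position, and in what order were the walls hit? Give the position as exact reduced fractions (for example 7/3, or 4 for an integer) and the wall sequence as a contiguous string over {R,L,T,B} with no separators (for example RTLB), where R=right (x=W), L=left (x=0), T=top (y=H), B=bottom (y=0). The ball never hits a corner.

1. t=1 → R at (4,6); v=(-1,-1)
2. t=4 → L at (0,2); v=(1,-1)
3. t=2 → B at (2,0); v=(1,1)
4. t=2 → R at (4,2); v=(-1,1)
5. t=4 → L at (0,6); v=(1,1)

Final position: (0,6)
Wall sequence: RLBRL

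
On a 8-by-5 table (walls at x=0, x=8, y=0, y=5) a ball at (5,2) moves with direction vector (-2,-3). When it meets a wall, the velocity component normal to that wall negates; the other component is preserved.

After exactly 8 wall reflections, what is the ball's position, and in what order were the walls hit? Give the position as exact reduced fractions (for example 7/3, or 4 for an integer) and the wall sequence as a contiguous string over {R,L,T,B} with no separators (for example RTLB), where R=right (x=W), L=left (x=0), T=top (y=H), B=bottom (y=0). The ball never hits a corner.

Final position: (3,5)
Wall sequence: BTLBTRBT

1. t=2/3 → B at (11/3,0); v=(-2,3)
2. t=5/3 → T at (1/3,5); v=(-2,-3)
3. t=1/6 → L at (0,9/2); v=(2,-3)
4. t=3/2 → B at (3,0); v=(2,3)
5. t=5/3 → T at (19/3,5); v=(2,-3)
6. t=5/6 → R at (8,5/2); v=(-2,-3)
7. t=5/6 → B at (19/3,0); v=(-2,3)
8. t=5/3 → T at (3,5); v=(-2,-3)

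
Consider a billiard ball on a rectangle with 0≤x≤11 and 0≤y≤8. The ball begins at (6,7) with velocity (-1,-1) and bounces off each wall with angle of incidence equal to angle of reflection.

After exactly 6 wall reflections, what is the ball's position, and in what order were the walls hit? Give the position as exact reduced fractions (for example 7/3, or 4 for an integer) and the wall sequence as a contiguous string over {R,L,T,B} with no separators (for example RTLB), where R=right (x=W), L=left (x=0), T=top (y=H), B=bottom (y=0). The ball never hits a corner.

Final position: (0,5)
Wall sequence: LBTRBL

1. t=6 → L at (0,1); v=(1,-1)
2. t=1 → B at (1,0); v=(1,1)
3. t=8 → T at (9,8); v=(1,-1)
4. t=2 → R at (11,6); v=(-1,-1)
5. t=6 → B at (5,0); v=(-1,1)
6. t=5 → L at (0,5); v=(1,1)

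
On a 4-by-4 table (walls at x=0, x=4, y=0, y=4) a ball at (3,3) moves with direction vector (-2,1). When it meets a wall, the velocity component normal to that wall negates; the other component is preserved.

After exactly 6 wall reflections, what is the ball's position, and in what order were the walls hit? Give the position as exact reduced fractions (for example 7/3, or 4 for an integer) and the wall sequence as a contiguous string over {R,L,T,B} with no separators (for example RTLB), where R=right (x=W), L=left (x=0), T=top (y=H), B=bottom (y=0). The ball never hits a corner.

Final position: (4,5/2)
Wall sequence: TLRBLR

1. t=1 → T at (1,4); v=(-2,-1)
2. t=1/2 → L at (0,7/2); v=(2,-1)
3. t=2 → R at (4,3/2); v=(-2,-1)
4. t=3/2 → B at (1,0); v=(-2,1)
5. t=1/2 → L at (0,1/2); v=(2,1)
6. t=2 → R at (4,5/2); v=(-2,1)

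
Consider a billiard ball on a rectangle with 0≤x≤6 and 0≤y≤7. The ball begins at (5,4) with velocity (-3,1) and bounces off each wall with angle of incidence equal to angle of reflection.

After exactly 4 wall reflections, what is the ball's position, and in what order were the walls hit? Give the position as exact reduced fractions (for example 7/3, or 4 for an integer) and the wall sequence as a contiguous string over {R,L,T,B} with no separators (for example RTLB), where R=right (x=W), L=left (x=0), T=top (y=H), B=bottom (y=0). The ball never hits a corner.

1. t=5/3 → L at (0,17/3); v=(3,1)
2. t=4/3 → T at (4,7); v=(3,-1)
3. t=2/3 → R at (6,19/3); v=(-3,-1)
4. t=2 → L at (0,13/3); v=(3,-1)

Final position: (0,13/3)
Wall sequence: LTRL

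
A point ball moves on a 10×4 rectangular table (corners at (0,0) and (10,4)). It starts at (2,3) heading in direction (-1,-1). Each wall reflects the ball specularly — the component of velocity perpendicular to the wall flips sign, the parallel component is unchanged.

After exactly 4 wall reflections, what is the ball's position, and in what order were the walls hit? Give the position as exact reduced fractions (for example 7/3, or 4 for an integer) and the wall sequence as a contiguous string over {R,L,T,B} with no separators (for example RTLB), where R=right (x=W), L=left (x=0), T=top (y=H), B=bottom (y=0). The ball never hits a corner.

Final position: (9,0)
Wall sequence: LBTB

1. t=2 → L at (0,1); v=(1,-1)
2. t=1 → B at (1,0); v=(1,1)
3. t=4 → T at (5,4); v=(1,-1)
4. t=4 → B at (9,0); v=(1,1)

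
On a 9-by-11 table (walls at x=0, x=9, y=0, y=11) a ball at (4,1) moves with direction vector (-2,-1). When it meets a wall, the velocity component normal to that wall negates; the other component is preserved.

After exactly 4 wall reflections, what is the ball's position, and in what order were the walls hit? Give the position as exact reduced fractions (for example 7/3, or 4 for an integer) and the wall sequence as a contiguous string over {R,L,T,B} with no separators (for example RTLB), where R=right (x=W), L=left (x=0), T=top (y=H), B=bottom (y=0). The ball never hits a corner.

Final position: (0,10)
Wall sequence: BLRL

1. t=1 → B at (2,0); v=(-2,1)
2. t=1 → L at (0,1); v=(2,1)
3. t=9/2 → R at (9,11/2); v=(-2,1)
4. t=9/2 → L at (0,10); v=(2,1)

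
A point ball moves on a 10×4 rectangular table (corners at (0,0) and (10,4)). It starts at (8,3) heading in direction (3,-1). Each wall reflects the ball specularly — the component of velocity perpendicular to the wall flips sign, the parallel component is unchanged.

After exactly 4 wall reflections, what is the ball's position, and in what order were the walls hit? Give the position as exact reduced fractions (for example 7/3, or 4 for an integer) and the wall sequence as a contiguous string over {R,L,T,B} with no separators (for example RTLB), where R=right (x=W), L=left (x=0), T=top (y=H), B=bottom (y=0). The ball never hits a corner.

Final position: (9,4)
Wall sequence: RBLT

1. t=2/3 → R at (10,7/3); v=(-3,-1)
2. t=7/3 → B at (3,0); v=(-3,1)
3. t=1 → L at (0,1); v=(3,1)
4. t=3 → T at (9,4); v=(3,-1)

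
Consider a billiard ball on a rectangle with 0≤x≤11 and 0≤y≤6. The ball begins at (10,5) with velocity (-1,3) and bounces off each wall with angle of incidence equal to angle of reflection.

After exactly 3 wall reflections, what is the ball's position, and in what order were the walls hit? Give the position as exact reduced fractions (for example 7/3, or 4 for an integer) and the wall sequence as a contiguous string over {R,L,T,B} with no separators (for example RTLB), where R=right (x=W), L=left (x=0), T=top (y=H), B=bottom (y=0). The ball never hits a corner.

1. t=1/3 → T at (29/3,6); v=(-1,-3)
2. t=2 → B at (23/3,0); v=(-1,3)
3. t=2 → T at (17/3,6); v=(-1,-3)

Final position: (17/3,6)
Wall sequence: TBT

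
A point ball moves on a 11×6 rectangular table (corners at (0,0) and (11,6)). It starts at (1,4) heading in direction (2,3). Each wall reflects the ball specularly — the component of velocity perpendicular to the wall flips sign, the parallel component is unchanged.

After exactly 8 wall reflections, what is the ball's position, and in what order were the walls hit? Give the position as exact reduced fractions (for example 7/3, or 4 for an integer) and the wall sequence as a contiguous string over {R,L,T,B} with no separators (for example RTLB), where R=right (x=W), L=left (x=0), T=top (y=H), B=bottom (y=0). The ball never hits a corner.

Final position: (1/3,0)
Wall sequence: TBTRBTLB

1. t=2/3 → T at (7/3,6); v=(2,-3)
2. t=2 → B at (19/3,0); v=(2,3)
3. t=2 → T at (31/3,6); v=(2,-3)
4. t=1/3 → R at (11,5); v=(-2,-3)
5. t=5/3 → B at (23/3,0); v=(-2,3)
6. t=2 → T at (11/3,6); v=(-2,-3)
7. t=11/6 → L at (0,1/2); v=(2,-3)
8. t=1/6 → B at (1/3,0); v=(2,3)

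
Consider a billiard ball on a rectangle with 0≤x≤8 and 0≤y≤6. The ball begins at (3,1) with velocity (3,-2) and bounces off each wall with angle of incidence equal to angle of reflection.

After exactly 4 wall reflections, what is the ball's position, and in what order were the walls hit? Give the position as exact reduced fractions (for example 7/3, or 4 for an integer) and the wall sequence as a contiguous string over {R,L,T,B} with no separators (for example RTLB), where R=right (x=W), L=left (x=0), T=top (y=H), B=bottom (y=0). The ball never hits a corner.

1. t=1/2 → B at (9/2,0); v=(3,2)
2. t=7/6 → R at (8,7/3); v=(-3,2)
3. t=11/6 → T at (5/2,6); v=(-3,-2)
4. t=5/6 → L at (0,13/3); v=(3,-2)

Final position: (0,13/3)
Wall sequence: BRTL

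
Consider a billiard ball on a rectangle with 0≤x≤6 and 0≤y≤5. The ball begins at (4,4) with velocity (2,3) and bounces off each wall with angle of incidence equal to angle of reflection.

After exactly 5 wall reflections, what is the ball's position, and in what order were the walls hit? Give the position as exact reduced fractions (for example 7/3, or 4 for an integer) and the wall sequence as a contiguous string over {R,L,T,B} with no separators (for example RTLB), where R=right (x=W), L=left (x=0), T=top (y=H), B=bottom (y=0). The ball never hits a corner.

Final position: (0,4)
Wall sequence: TRBTL

1. t=1/3 → T at (14/3,5); v=(2,-3)
2. t=2/3 → R at (6,3); v=(-2,-3)
3. t=1 → B at (4,0); v=(-2,3)
4. t=5/3 → T at (2/3,5); v=(-2,-3)
5. t=1/3 → L at (0,4); v=(2,-3)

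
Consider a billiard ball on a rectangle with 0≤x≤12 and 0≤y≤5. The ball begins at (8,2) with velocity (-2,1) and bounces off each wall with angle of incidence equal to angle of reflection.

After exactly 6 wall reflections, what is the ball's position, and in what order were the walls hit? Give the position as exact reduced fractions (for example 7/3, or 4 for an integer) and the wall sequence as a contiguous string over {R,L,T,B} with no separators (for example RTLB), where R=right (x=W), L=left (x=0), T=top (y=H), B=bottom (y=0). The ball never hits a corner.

Final position: (0,2)
Wall sequence: TLBRTL

1. t=3 → T at (2,5); v=(-2,-1)
2. t=1 → L at (0,4); v=(2,-1)
3. t=4 → B at (8,0); v=(2,1)
4. t=2 → R at (12,2); v=(-2,1)
5. t=3 → T at (6,5); v=(-2,-1)
6. t=3 → L at (0,2); v=(2,-1)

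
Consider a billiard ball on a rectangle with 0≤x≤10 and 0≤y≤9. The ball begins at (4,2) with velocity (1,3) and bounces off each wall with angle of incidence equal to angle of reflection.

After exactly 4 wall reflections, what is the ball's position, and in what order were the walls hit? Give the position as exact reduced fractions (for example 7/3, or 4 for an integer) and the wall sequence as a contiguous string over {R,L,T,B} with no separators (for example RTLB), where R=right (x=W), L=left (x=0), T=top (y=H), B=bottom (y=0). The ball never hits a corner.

Final position: (23/3,9)
Wall sequence: TBRT

1. t=7/3 → T at (19/3,9); v=(1,-3)
2. t=3 → B at (28/3,0); v=(1,3)
3. t=2/3 → R at (10,2); v=(-1,3)
4. t=7/3 → T at (23/3,9); v=(-1,-3)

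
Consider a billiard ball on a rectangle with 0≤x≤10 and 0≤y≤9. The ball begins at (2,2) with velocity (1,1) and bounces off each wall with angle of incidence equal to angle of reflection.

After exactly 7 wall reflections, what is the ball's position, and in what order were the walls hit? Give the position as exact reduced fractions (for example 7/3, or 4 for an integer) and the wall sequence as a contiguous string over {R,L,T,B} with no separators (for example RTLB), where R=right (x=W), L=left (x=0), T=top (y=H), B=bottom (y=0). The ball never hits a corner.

1. t=7 → T at (9,9); v=(1,-1)
2. t=1 → R at (10,8); v=(-1,-1)
3. t=8 → B at (2,0); v=(-1,1)
4. t=2 → L at (0,2); v=(1,1)
5. t=7 → T at (7,9); v=(1,-1)
6. t=3 → R at (10,6); v=(-1,-1)
7. t=6 → B at (4,0); v=(-1,1)

Final position: (4,0)
Wall sequence: TRBLTRB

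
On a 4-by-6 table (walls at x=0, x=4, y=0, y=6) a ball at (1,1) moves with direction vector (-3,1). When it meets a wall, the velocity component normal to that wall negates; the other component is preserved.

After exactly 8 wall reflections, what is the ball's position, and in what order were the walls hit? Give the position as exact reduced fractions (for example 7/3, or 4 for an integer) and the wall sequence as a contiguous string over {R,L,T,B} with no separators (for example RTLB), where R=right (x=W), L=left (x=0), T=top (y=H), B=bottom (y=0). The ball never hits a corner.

Final position: (0,8/3)
Wall sequence: LRLRTLRL

1. t=1/3 → L at (0,4/3); v=(3,1)
2. t=4/3 → R at (4,8/3); v=(-3,1)
3. t=4/3 → L at (0,4); v=(3,1)
4. t=4/3 → R at (4,16/3); v=(-3,1)
5. t=2/3 → T at (2,6); v=(-3,-1)
6. t=2/3 → L at (0,16/3); v=(3,-1)
7. t=4/3 → R at (4,4); v=(-3,-1)
8. t=4/3 → L at (0,8/3); v=(3,-1)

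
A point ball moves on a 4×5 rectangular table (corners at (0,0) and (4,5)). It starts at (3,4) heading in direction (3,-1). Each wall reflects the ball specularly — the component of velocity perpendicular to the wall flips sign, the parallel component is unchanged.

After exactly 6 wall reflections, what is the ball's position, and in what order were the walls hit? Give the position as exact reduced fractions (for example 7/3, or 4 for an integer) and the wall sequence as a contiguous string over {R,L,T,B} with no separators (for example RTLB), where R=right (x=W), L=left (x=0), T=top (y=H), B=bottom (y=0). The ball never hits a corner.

1. t=1/3 → R at (4,11/3); v=(-3,-1)
2. t=4/3 → L at (0,7/3); v=(3,-1)
3. t=4/3 → R at (4,1); v=(-3,-1)
4. t=1 → B at (1,0); v=(-3,1)
5. t=1/3 → L at (0,1/3); v=(3,1)
6. t=4/3 → R at (4,5/3); v=(-3,1)

Final position: (4,5/3)
Wall sequence: RLRBLR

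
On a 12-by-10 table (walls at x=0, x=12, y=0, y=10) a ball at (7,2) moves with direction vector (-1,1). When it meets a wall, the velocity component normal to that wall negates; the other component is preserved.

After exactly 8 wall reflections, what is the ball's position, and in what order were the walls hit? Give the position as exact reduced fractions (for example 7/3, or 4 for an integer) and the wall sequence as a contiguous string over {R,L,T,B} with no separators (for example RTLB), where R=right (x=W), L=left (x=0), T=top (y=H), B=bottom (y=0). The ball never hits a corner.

1. t=7 → L at (0,9); v=(1,1)
2. t=1 → T at (1,10); v=(1,-1)
3. t=10 → B at (11,0); v=(1,1)
4. t=1 → R at (12,1); v=(-1,1)
5. t=9 → T at (3,10); v=(-1,-1)
6. t=3 → L at (0,7); v=(1,-1)
7. t=7 → B at (7,0); v=(1,1)
8. t=5 → R at (12,5); v=(-1,1)

Final position: (12,5)
Wall sequence: LTBRTLBR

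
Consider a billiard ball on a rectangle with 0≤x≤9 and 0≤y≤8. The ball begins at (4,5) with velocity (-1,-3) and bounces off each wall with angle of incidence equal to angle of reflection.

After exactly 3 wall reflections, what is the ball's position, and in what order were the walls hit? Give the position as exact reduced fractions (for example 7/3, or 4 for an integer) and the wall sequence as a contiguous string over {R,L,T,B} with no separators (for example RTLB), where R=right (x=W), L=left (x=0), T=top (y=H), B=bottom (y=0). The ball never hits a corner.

1. t=5/3 → B at (7/3,0); v=(-1,3)
2. t=7/3 → L at (0,7); v=(1,3)
3. t=1/3 → T at (1/3,8); v=(1,-3)

Final position: (1/3,8)
Wall sequence: BLT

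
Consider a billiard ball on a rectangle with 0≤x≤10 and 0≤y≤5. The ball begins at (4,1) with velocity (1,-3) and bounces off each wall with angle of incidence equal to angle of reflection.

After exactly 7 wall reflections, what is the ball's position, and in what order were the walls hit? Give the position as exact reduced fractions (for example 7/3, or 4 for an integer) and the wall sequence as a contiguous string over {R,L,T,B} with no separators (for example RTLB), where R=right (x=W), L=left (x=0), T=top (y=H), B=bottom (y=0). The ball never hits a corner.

1. t=1/3 → B at (13/3,0); v=(1,3)
2. t=5/3 → T at (6,5); v=(1,-3)
3. t=5/3 → B at (23/3,0); v=(1,3)
4. t=5/3 → T at (28/3,5); v=(1,-3)
5. t=2/3 → R at (10,3); v=(-1,-3)
6. t=1 → B at (9,0); v=(-1,3)
7. t=5/3 → T at (22/3,5); v=(-1,-3)

Final position: (22/3,5)
Wall sequence: BTBTRBT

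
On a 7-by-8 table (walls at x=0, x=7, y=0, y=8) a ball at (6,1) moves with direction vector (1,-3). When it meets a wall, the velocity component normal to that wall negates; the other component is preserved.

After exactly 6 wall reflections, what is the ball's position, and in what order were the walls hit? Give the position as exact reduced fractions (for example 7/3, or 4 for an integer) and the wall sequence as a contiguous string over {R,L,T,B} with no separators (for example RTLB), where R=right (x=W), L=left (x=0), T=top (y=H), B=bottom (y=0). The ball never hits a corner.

1. t=1/3 → B at (19/3,0); v=(1,3)
2. t=2/3 → R at (7,2); v=(-1,3)
3. t=2 → T at (5,8); v=(-1,-3)
4. t=8/3 → B at (7/3,0); v=(-1,3)
5. t=7/3 → L at (0,7); v=(1,3)
6. t=1/3 → T at (1/3,8); v=(1,-3)

Final position: (1/3,8)
Wall sequence: BRTBLT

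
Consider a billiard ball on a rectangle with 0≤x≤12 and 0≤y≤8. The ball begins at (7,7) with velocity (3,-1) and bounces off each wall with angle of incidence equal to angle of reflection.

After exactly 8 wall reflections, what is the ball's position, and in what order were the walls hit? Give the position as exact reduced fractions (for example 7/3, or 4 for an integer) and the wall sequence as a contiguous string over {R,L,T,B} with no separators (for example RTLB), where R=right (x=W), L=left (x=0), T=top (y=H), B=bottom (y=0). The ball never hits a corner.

1. t=5/3 → R at (12,16/3); v=(-3,-1)
2. t=4 → L at (0,4/3); v=(3,-1)
3. t=4/3 → B at (4,0); v=(3,1)
4. t=8/3 → R at (12,8/3); v=(-3,1)
5. t=4 → L at (0,20/3); v=(3,1)
6. t=4/3 → T at (4,8); v=(3,-1)
7. t=8/3 → R at (12,16/3); v=(-3,-1)
8. t=4 → L at (0,4/3); v=(3,-1)

Final position: (0,4/3)
Wall sequence: RLBRLTRL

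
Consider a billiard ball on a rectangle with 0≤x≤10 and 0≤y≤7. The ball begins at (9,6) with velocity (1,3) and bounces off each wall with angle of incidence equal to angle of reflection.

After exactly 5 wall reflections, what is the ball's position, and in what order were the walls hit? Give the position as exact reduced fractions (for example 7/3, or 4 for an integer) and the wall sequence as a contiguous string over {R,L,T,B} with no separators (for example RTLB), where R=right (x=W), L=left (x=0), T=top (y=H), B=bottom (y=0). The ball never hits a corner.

Final position: (11/3,0)
Wall sequence: TRBTB

1. t=1/3 → T at (28/3,7); v=(1,-3)
2. t=2/3 → R at (10,5); v=(-1,-3)
3. t=5/3 → B at (25/3,0); v=(-1,3)
4. t=7/3 → T at (6,7); v=(-1,-3)
5. t=7/3 → B at (11/3,0); v=(-1,3)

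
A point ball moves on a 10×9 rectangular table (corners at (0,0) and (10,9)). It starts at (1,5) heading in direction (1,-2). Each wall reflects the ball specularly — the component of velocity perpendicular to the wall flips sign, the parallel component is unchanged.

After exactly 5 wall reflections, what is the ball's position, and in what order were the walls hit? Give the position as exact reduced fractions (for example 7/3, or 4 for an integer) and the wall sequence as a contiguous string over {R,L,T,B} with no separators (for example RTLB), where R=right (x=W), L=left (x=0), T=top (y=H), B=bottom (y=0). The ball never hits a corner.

Final position: (3,9)
Wall sequence: BTRBT

1. t=5/2 → B at (7/2,0); v=(1,2)
2. t=9/2 → T at (8,9); v=(1,-2)
3. t=2 → R at (10,5); v=(-1,-2)
4. t=5/2 → B at (15/2,0); v=(-1,2)
5. t=9/2 → T at (3,9); v=(-1,-2)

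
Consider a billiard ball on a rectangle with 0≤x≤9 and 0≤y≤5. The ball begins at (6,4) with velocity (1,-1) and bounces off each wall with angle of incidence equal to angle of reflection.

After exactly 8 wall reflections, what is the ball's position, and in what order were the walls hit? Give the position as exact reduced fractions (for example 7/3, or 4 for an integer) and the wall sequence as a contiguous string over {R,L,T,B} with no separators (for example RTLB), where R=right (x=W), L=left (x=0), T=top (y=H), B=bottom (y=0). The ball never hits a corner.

1. t=3 → R at (9,1); v=(-1,-1)
2. t=1 → B at (8,0); v=(-1,1)
3. t=5 → T at (3,5); v=(-1,-1)
4. t=3 → L at (0,2); v=(1,-1)
5. t=2 → B at (2,0); v=(1,1)
6. t=5 → T at (7,5); v=(1,-1)
7. t=2 → R at (9,3); v=(-1,-1)
8. t=3 → B at (6,0); v=(-1,1)

Final position: (6,0)
Wall sequence: RBTLBTRB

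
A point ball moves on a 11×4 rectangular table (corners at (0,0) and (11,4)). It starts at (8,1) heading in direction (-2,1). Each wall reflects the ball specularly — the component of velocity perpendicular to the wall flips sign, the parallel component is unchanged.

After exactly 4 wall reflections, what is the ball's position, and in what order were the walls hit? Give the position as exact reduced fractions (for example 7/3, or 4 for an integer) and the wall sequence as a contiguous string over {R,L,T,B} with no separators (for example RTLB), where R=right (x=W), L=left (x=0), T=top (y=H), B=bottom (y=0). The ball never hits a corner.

1. t=3 → T at (2,4); v=(-2,-1)
2. t=1 → L at (0,3); v=(2,-1)
3. t=3 → B at (6,0); v=(2,1)
4. t=5/2 → R at (11,5/2); v=(-2,1)

Final position: (11,5/2)
Wall sequence: TLBR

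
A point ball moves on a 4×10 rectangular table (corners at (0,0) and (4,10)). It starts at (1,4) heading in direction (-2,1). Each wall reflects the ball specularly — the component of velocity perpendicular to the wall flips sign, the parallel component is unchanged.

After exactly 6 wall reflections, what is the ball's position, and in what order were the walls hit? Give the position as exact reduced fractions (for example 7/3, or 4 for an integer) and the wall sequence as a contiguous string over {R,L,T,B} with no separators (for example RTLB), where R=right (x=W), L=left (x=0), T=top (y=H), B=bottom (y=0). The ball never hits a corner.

1. t=1/2 → L at (0,9/2); v=(2,1)
2. t=2 → R at (4,13/2); v=(-2,1)
3. t=2 → L at (0,17/2); v=(2,1)
4. t=3/2 → T at (3,10); v=(2,-1)
5. t=1/2 → R at (4,19/2); v=(-2,-1)
6. t=2 → L at (0,15/2); v=(2,-1)

Final position: (0,15/2)
Wall sequence: LRLTRL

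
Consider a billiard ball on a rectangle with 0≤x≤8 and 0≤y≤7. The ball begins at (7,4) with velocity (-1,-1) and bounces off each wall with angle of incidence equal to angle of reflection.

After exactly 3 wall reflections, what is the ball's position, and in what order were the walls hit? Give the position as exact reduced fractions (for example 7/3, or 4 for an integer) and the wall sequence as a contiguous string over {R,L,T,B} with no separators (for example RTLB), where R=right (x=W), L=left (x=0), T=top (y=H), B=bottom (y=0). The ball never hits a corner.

Final position: (4,7)
Wall sequence: BLT

1. t=4 → B at (3,0); v=(-1,1)
2. t=3 → L at (0,3); v=(1,1)
3. t=4 → T at (4,7); v=(1,-1)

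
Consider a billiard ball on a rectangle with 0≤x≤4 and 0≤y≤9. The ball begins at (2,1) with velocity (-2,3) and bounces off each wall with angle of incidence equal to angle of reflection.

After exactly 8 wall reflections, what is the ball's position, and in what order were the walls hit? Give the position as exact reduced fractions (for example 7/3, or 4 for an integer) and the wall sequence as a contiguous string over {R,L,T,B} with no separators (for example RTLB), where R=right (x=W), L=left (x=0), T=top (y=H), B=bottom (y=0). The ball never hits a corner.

Final position: (0,8)
Wall sequence: LTRLBRTL

1. t=1 → L at (0,4); v=(2,3)
2. t=5/3 → T at (10/3,9); v=(2,-3)
3. t=1/3 → R at (4,8); v=(-2,-3)
4. t=2 → L at (0,2); v=(2,-3)
5. t=2/3 → B at (4/3,0); v=(2,3)
6. t=4/3 → R at (4,4); v=(-2,3)
7. t=5/3 → T at (2/3,9); v=(-2,-3)
8. t=1/3 → L at (0,8); v=(2,-3)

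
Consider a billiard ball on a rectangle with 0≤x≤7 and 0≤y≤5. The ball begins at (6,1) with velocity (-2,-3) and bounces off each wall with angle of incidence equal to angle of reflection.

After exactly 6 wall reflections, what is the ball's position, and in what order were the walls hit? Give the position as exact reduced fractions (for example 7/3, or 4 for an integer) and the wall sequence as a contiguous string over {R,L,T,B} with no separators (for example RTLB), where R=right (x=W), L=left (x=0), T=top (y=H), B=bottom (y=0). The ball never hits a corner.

Final position: (7,3/2)
Wall sequence: BTLBTR

1. t=1/3 → B at (16/3,0); v=(-2,3)
2. t=5/3 → T at (2,5); v=(-2,-3)
3. t=1 → L at (0,2); v=(2,-3)
4. t=2/3 → B at (4/3,0); v=(2,3)
5. t=5/3 → T at (14/3,5); v=(2,-3)
6. t=7/6 → R at (7,3/2); v=(-2,-3)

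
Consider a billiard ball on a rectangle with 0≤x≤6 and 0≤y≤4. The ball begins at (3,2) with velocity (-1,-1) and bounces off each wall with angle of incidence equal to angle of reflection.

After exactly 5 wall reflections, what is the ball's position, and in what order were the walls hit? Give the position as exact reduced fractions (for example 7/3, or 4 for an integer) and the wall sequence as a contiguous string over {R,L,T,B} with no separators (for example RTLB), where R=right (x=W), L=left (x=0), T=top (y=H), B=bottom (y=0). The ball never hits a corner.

Final position: (5,0)
Wall sequence: BLTRB

1. t=2 → B at (1,0); v=(-1,1)
2. t=1 → L at (0,1); v=(1,1)
3. t=3 → T at (3,4); v=(1,-1)
4. t=3 → R at (6,1); v=(-1,-1)
5. t=1 → B at (5,0); v=(-1,1)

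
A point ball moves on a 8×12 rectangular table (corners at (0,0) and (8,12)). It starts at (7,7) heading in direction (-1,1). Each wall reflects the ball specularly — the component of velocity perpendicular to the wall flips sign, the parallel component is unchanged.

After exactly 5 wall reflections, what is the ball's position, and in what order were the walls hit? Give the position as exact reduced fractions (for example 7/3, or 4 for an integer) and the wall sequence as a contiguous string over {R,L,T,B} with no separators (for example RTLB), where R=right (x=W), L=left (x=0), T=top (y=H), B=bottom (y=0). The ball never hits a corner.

Final position: (0,6)
Wall sequence: TLRBL

1. t=5 → T at (2,12); v=(-1,-1)
2. t=2 → L at (0,10); v=(1,-1)
3. t=8 → R at (8,2); v=(-1,-1)
4. t=2 → B at (6,0); v=(-1,1)
5. t=6 → L at (0,6); v=(1,1)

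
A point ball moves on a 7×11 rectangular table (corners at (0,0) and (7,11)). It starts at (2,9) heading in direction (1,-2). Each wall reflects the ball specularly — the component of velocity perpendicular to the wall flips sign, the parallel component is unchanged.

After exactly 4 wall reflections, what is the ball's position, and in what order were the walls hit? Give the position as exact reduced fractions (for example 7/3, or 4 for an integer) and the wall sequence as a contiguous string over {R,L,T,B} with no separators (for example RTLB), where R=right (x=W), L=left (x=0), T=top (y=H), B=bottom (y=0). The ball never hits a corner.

Final position: (0,7)
Wall sequence: BRTL

1. t=9/2 → B at (13/2,0); v=(1,2)
2. t=1/2 → R at (7,1); v=(-1,2)
3. t=5 → T at (2,11); v=(-1,-2)
4. t=2 → L at (0,7); v=(1,-2)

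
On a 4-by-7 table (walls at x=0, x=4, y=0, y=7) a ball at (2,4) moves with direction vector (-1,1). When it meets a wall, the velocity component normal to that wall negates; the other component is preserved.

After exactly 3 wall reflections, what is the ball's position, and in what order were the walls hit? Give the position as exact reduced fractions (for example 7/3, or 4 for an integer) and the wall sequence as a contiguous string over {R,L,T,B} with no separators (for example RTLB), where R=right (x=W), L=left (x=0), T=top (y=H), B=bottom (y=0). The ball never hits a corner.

1. t=2 → L at (0,6); v=(1,1)
2. t=1 → T at (1,7); v=(1,-1)
3. t=3 → R at (4,4); v=(-1,-1)

Final position: (4,4)
Wall sequence: LTR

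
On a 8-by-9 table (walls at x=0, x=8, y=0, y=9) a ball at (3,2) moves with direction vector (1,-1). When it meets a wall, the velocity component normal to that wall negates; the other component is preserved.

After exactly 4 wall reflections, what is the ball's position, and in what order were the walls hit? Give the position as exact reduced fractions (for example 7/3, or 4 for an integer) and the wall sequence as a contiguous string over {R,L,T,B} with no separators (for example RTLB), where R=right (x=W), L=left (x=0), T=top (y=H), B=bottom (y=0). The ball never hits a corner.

Final position: (0,7)
Wall sequence: BRTL

1. t=2 → B at (5,0); v=(1,1)
2. t=3 → R at (8,3); v=(-1,1)
3. t=6 → T at (2,9); v=(-1,-1)
4. t=2 → L at (0,7); v=(1,-1)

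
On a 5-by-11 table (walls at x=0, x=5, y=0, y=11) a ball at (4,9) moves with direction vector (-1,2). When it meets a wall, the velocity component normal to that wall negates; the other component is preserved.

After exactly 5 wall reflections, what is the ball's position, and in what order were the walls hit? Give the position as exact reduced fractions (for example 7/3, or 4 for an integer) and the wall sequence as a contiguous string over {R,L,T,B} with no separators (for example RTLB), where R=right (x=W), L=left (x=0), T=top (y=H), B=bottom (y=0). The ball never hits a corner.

Final position: (2,11)
Wall sequence: TLBRT

1. t=1 → T at (3,11); v=(-1,-2)
2. t=3 → L at (0,5); v=(1,-2)
3. t=5/2 → B at (5/2,0); v=(1,2)
4. t=5/2 → R at (5,5); v=(-1,2)
5. t=3 → T at (2,11); v=(-1,-2)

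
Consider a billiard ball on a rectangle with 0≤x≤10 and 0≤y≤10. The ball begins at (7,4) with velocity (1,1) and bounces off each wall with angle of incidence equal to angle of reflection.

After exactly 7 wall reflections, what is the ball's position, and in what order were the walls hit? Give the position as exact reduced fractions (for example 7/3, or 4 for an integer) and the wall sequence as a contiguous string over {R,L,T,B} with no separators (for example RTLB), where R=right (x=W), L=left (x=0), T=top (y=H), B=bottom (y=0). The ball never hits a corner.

Final position: (0,3)
Wall sequence: RTLBRTL

1. t=3 → R at (10,7); v=(-1,1)
2. t=3 → T at (7,10); v=(-1,-1)
3. t=7 → L at (0,3); v=(1,-1)
4. t=3 → B at (3,0); v=(1,1)
5. t=7 → R at (10,7); v=(-1,1)
6. t=3 → T at (7,10); v=(-1,-1)
7. t=7 → L at (0,3); v=(1,-1)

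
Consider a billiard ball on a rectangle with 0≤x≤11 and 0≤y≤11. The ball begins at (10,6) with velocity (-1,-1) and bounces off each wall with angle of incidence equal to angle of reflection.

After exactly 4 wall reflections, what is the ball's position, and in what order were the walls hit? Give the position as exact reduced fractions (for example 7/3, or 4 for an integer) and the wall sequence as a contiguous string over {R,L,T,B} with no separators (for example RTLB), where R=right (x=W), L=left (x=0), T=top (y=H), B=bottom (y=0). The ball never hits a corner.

1. t=6 → B at (4,0); v=(-1,1)
2. t=4 → L at (0,4); v=(1,1)
3. t=7 → T at (7,11); v=(1,-1)
4. t=4 → R at (11,7); v=(-1,-1)

Final position: (11,7)
Wall sequence: BLTR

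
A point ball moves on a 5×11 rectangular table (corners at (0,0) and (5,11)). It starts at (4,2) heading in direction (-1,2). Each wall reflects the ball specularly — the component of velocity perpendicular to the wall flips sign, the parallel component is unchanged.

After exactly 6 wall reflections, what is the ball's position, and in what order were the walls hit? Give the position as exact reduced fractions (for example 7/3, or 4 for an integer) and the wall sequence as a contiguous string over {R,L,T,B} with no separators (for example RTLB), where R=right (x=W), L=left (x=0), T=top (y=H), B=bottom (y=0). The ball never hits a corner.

1. t=4 → L at (0,10); v=(1,2)
2. t=1/2 → T at (1/2,11); v=(1,-2)
3. t=9/2 → R at (5,2); v=(-1,-2)
4. t=1 → B at (4,0); v=(-1,2)
5. t=4 → L at (0,8); v=(1,2)
6. t=3/2 → T at (3/2,11); v=(1,-2)

Final position: (3/2,11)
Wall sequence: LTRBLT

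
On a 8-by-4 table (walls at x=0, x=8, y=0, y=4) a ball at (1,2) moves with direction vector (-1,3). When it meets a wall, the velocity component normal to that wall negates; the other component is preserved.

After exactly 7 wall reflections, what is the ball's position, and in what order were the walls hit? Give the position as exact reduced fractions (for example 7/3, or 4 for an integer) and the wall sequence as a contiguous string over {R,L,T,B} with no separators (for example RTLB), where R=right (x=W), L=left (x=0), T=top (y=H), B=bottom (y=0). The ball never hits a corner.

Final position: (19/3,0)
Wall sequence: TLBTBTB

1. t=2/3 → T at (1/3,4); v=(-1,-3)
2. t=1/3 → L at (0,3); v=(1,-3)
3. t=1 → B at (1,0); v=(1,3)
4. t=4/3 → T at (7/3,4); v=(1,-3)
5. t=4/3 → B at (11/3,0); v=(1,3)
6. t=4/3 → T at (5,4); v=(1,-3)
7. t=4/3 → B at (19/3,0); v=(1,3)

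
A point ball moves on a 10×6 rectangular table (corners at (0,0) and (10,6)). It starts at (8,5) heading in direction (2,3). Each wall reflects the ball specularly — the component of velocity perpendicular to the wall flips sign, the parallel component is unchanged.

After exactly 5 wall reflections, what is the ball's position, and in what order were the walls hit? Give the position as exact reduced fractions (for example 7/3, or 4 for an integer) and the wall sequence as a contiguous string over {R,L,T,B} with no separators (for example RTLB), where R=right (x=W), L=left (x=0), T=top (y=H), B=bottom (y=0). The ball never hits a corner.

Final position: (0,1)
Wall sequence: TRBTL

1. t=1/3 → T at (26/3,6); v=(2,-3)
2. t=2/3 → R at (10,4); v=(-2,-3)
3. t=4/3 → B at (22/3,0); v=(-2,3)
4. t=2 → T at (10/3,6); v=(-2,-3)
5. t=5/3 → L at (0,1); v=(2,-3)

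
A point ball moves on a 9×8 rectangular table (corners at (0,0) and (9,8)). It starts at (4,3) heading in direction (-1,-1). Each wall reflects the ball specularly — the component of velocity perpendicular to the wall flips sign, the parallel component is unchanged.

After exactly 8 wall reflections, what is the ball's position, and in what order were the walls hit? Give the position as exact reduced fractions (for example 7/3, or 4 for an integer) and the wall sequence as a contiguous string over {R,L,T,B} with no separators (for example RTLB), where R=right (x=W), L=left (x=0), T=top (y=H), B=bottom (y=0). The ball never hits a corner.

Final position: (9,4)
Wall sequence: BLTRBLTR

1. t=3 → B at (1,0); v=(-1,1)
2. t=1 → L at (0,1); v=(1,1)
3. t=7 → T at (7,8); v=(1,-1)
4. t=2 → R at (9,6); v=(-1,-1)
5. t=6 → B at (3,0); v=(-1,1)
6. t=3 → L at (0,3); v=(1,1)
7. t=5 → T at (5,8); v=(1,-1)
8. t=4 → R at (9,4); v=(-1,-1)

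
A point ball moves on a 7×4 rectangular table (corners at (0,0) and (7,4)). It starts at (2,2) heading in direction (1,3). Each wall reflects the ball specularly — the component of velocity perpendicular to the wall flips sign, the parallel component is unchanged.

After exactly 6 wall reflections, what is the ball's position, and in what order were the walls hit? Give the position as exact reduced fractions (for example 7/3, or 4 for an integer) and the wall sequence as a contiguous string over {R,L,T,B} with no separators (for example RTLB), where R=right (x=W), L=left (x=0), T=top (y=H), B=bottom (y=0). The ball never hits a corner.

Final position: (6,4)
Wall sequence: TBTBRT

1. t=2/3 → T at (8/3,4); v=(1,-3)
2. t=4/3 → B at (4,0); v=(1,3)
3. t=4/3 → T at (16/3,4); v=(1,-3)
4. t=4/3 → B at (20/3,0); v=(1,3)
5. t=1/3 → R at (7,1); v=(-1,3)
6. t=1 → T at (6,4); v=(-1,-3)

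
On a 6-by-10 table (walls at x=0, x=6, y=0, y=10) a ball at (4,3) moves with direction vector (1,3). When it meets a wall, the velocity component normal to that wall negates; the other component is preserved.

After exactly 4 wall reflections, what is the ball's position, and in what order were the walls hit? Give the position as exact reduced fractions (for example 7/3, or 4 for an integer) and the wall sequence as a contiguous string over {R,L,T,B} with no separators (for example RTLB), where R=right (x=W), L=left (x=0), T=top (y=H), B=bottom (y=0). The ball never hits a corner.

Final position: (0,7)
Wall sequence: RTBL

1. t=2 → R at (6,9); v=(-1,3)
2. t=1/3 → T at (17/3,10); v=(-1,-3)
3. t=10/3 → B at (7/3,0); v=(-1,3)
4. t=7/3 → L at (0,7); v=(1,3)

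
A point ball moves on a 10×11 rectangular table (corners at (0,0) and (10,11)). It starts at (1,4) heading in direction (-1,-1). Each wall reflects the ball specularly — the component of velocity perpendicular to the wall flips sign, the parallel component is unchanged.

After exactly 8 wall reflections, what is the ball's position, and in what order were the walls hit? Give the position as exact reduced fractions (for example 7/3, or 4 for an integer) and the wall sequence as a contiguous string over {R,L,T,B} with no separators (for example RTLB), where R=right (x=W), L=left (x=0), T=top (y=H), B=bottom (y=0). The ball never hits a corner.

1. t=1 → L at (0,3); v=(1,-1)
2. t=3 → B at (3,0); v=(1,1)
3. t=7 → R at (10,7); v=(-1,1)
4. t=4 → T at (6,11); v=(-1,-1)
5. t=6 → L at (0,5); v=(1,-1)
6. t=5 → B at (5,0); v=(1,1)
7. t=5 → R at (10,5); v=(-1,1)
8. t=6 → T at (4,11); v=(-1,-1)

Final position: (4,11)
Wall sequence: LBRTLBRT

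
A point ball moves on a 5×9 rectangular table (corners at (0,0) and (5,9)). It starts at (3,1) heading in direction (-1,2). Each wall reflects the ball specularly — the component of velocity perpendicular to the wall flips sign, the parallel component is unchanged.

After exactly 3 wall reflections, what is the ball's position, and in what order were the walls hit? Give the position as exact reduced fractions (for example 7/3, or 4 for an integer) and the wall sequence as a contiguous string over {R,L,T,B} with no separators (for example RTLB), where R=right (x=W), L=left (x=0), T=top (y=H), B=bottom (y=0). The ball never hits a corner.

Final position: (5,1)
Wall sequence: LTR

1. t=3 → L at (0,7); v=(1,2)
2. t=1 → T at (1,9); v=(1,-2)
3. t=4 → R at (5,1); v=(-1,-2)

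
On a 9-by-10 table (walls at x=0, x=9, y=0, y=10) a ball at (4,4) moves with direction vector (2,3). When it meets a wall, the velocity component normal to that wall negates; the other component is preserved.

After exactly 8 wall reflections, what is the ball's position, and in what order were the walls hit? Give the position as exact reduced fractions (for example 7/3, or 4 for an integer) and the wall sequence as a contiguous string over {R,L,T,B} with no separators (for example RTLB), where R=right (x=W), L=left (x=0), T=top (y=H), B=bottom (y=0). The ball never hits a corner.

1. t=2 → T at (8,10); v=(2,-3)
2. t=1/2 → R at (9,17/2); v=(-2,-3)
3. t=17/6 → B at (10/3,0); v=(-2,3)
4. t=5/3 → L at (0,5); v=(2,3)
5. t=5/3 → T at (10/3,10); v=(2,-3)
6. t=17/6 → R at (9,3/2); v=(-2,-3)
7. t=1/2 → B at (8,0); v=(-2,3)
8. t=10/3 → T at (4/3,10); v=(-2,-3)

Final position: (4/3,10)
Wall sequence: TRBLTRBT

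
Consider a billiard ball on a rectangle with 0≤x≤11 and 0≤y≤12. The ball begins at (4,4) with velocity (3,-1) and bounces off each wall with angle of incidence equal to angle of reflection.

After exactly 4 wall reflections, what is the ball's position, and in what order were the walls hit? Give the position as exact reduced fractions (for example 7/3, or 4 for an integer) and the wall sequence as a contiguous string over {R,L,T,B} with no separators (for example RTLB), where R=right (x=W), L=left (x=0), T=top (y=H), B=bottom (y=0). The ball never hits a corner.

1. t=7/3 → R at (11,5/3); v=(-3,-1)
2. t=5/3 → B at (6,0); v=(-3,1)
3. t=2 → L at (0,2); v=(3,1)
4. t=11/3 → R at (11,17/3); v=(-3,1)

Final position: (11,17/3)
Wall sequence: RBLR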